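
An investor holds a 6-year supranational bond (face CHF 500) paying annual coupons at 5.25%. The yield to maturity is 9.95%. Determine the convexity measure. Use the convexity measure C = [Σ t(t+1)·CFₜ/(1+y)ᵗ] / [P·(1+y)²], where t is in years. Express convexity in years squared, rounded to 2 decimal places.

28.67

With y = 0.0995:
  t   CF        PV=CF/(1+0.0995)^t    t·PV        t(t+1)·PV
  1        26.25        23.8745        23.8745          47.7490
  2        26.25        21.7140        43.4279         130.2837
  3        26.25        19.7489        59.2468         236.9872
  4        26.25        17.9617        71.8470         359.2348
  5        26.25        16.3363        81.6814         490.0884
  6       526.25       297.8658     1,787.1951      12,510.3655
  Σ                    397.5012     2,067.2726      13,774.7085
P = 397.5012.
Convexity = Σ t(t+1)·PV / [P·(1+y)²] = 13,774.7085 / (397.5012 × 1.208900) = 28.66510.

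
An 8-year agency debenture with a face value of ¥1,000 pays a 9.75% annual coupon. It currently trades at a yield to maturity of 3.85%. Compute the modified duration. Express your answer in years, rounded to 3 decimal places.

6.023 years

Periodic yield y = 0.0385. First find Macaulay duration:
  t   CF        PV=CF/(1+0.0385)^t    t·PV
  1        97.50        93.8854        93.8854
  2        97.50        90.4048       180.8097
  3        97.50        87.0533       261.1598
  4        97.50        83.8260       335.3039
  5        97.50        80.7183       403.5916
  6        97.50        77.7259       466.3552
  7        97.50        74.8444       523.9106
  8     1,097.50       811.2459     6,489.9673
  Σ                  1,399.7040     8,754.9835
P = 1,399.7040; Macaulay duration = 8,754.9835 / 1,399.7040 = 6.25488 years.
Modified duration = D_Mac / (1 + y) = 6.25488 / 1.0385 = 6.02300 years.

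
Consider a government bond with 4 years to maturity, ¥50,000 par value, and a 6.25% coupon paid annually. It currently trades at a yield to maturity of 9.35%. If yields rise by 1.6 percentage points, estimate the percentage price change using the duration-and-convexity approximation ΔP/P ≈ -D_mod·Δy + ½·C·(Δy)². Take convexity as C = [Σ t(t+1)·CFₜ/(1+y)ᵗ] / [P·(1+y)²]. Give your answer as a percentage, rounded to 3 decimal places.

With y = 0.0935:
  t   CF        PV=CF/(1+0.0935)^t    t·PV        t(t+1)·PV
  1     3,125.00     2,857.7961     2,857.7961       5,715.5921
  2     3,125.00     2,613.4395     5,226.8790      15,680.6369
  3     3,125.00     2,389.9767     7,169.9300      28,679.7199
  4    53,125.00    37,155.5585   148,622.2339     743,111.1697
  Σ                 45,016.7707   163,876.8389     793,187.1186
P = 45,016.7707; D_Mac = 3.64035 yrs; D_mod = 3.32908 yrs; C = 14.73546.
Duration effect: -3.32908 × (+0.016) = -0.053265
Convexity effect: 0.5 × 14.73546 × (0.016)² = +0.0018861
ΔP/P ≈ -0.053265 + 0.0018861 = -0.051379 = -5.1379%.

-5.138%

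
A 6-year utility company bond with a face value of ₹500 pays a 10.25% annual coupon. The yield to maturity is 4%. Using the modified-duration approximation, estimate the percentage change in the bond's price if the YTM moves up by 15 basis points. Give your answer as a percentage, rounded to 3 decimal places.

Periodic yield y = 0.04. Modified duration first:
  t   CF        PV=CF/(1+0.04)^t    t·PV
  1        51.25        49.2788        49.2788
  2        51.25        47.3835        94.7670
  3        51.25        45.5611       136.6832
  4        51.25        43.8087       175.2349
  5        51.25        42.1238       210.6188
  6       551.25       435.6609     2,613.9653
  Σ                    663.8168     3,280.5480
P = 663.8168; D_Mac = 4.94195 yrs; D_mod = 4.94195/(1+0.04) = 4.75187 yrs.
ΔP/P ≈ -D_mod · Δy = -4.75187 × (+0.0015) = -0.007128 = -0.7128%.

-0.713%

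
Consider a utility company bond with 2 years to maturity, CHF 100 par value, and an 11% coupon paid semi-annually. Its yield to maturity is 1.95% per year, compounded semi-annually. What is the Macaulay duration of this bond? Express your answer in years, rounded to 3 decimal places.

1.862 years

Periodic yield y = 0.00975. Discount each cash flow and weight by its period:
  t   CF        PV=CF/(1+0.00975)^t    t·PV
  1         5.50         5.4469         5.4469
  2         5.50         5.3943        10.7886
  3         5.50         5.3422        16.0266
  4       105.50       101.4839       405.9355
  Σ                    117.6673       438.1976
Price P = Σ PV = 117.6673.
Macaulay duration = Σ(t·PV) / P = 438.1976 / 117.6673 = 3.72404 half-year periods.
In years: 3.72404 / 2 = 1.86202 years.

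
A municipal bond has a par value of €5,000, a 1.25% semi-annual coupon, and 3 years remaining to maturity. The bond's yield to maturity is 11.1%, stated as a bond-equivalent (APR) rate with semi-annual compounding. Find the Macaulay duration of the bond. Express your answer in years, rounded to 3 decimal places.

Periodic yield y = 0.0555. Discount each cash flow and weight by its period:
  t   CF        PV=CF/(1+0.0555)^t    t·PV
  1        31.25        29.6068        29.6068
  2        31.25        28.0500        56.1001
  3        31.25        26.5751        79.7254
  4        31.25        25.1778       100.7110
  5        31.25        23.8539       119.2693
  6     5,031.25     3,638.5343    21,831.2057
  Σ                  3,771.7979    22,216.6184
Price P = Σ PV = 3,771.7979.
Macaulay duration = Σ(t·PV) / P = 22,216.6184 / 3,771.7979 = 5.89019 half-year periods.
In years: 5.89019 / 2 = 2.94510 years.

2.945 years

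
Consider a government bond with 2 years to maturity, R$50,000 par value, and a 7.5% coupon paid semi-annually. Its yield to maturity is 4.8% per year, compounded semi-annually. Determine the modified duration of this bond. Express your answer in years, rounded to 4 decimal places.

Periodic yield y = 0.024. First find Macaulay duration:
  t   CF        PV=CF/(1+0.024)^t    t·PV
  1     1,875.00     1,831.0547     1,831.0547
  2     1,875.00     1,788.1393     3,576.2787
  3     1,875.00     1,746.2298     5,238.6895
  4    51,875.00    47,180.0377   188,720.1506
  Σ                 52,545.4615   199,366.1735
P = 52,545.4615; Macaulay duration = 199,366.1735 / 52,545.4615 = 3.79417 half-year periods = 1.89708 years.
Modified duration = D_Mac / (1 + y) = 1.89708 / 1.024 = 1.85262 years.

1.8526 years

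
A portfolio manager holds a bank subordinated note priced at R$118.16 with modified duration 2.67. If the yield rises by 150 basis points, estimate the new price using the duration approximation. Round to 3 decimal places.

R$113.428

Duration approximation: ΔP/P ≈ -D_mod · Δy = -2.67 × (+0.015) = -0.040050.
New price ≈ 118.16 × (1 - 0.040050) = 113.427692.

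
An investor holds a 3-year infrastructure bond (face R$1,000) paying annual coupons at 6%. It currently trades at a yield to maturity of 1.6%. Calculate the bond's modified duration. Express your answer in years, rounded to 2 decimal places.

Periodic yield y = 0.016. First find Macaulay duration:
  t   CF        PV=CF/(1+0.016)^t    t·PV
  1        60.00        59.0551        59.0551
  2        60.00        58.1251       116.2502
  3     1,060.00     1,010.7058     3,032.1173
  Σ                  1,127.8860     3,207.4226
P = 1,127.8860; Macaulay duration = 3,207.4226 / 1,127.8860 = 2.84375 years.
Modified duration = D_Mac / (1 + y) = 2.84375 / 1.016 = 2.79896 years.

2.80 years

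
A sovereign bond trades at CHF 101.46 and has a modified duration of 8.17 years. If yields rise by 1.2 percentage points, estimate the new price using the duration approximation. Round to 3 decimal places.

Duration approximation: ΔP/P ≈ -D_mod · Δy = -8.17 × (+0.012) = -0.098040.
New price ≈ 101.46 × (1 - 0.098040) = 91.5128616.

CHF 91.513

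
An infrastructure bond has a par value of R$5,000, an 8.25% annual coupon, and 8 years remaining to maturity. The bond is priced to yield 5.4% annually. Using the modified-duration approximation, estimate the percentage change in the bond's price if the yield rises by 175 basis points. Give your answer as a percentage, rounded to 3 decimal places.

Periodic yield y = 0.054. Modified duration first:
  t   CF        PV=CF/(1+0.054)^t    t·PV
  1       412.50       391.3662       391.3662
  2       412.50       371.3152       742.6304
  3       412.50       352.2915     1,056.8744
  4       412.50       334.2424     1,336.9695
  5       412.50       317.1180     1,585.5900
  6       412.50       300.8710     1,805.2258
  7       412.50       285.4563     1,998.1943
  8     5,412.50     3,553.6367    28,429.0933
  Σ                  5,906.2972    37,345.9440
P = 5,906.2972; D_Mac = 6.32307 yrs; D_mod = 6.32307/(1+0.054) = 5.99912 yrs.
ΔP/P ≈ -D_mod · Δy = -5.99912 × (+0.0175) = -0.104985 = -10.4985%.

-10.498%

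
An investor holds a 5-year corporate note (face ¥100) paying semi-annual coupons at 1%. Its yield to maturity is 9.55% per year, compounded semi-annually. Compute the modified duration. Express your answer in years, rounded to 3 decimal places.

4.636 years

Periodic yield y = 0.04775. First find Macaulay duration:
  t   CF        PV=CF/(1+0.04775)^t    t·PV
  1         0.50         0.4772         0.4772
  2         0.50         0.4555         0.9109
  3         0.50         0.4347         1.3041
  4         0.50         0.4149         1.6596
  5         0.50         0.3960         1.9799
  6         0.50         0.3779         2.2676
  7         0.50         0.3607         2.5250
  8         0.50         0.3443         2.7542
  9         0.50         0.3286         2.9573
  10      100.50        63.0361       630.3610
  Σ                     66.6259       647.1970
P = 66.6259; Macaulay duration = 647.1970 / 66.6259 = 9.71390 half-year periods = 4.85695 years.
Modified duration = D_Mac / (1 + y) = 4.85695 / 1.04775 = 4.63560 years.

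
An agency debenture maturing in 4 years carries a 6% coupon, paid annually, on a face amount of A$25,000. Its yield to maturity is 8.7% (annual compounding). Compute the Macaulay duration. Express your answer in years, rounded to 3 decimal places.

Periodic yield y = 0.087. Discount each cash flow and weight by its year:
  t   CF        PV=CF/(1+0.087)^t    t·PV
  1     1,500.00     1,379.9448     1,379.9448
  2     1,500.00     1,269.4984     2,538.9969
  3     1,500.00     1,167.8918     3,503.6755
  4    26,500.00    18,981.3762    75,925.5050
  Σ                 22,798.7113    83,348.1222
Price P = Σ PV = 22,798.7113.
Macaulay duration = Σ(t·PV) / P = 83,348.1222 / 22,798.7113 = 3.65583 years.

3.656 years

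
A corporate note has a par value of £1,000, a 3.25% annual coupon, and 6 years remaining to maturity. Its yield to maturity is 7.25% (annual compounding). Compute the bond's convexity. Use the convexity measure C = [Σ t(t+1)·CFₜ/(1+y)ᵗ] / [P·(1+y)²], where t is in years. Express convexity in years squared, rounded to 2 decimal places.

With y = 0.0725:
  t   CF        PV=CF/(1+0.0725)^t    t·PV        t(t+1)·PV
  1        32.50        30.3030        30.3030          60.6061
  2        32.50        28.2546        56.5091         169.5274
  3        32.50        26.3446        79.0338         316.1351
  4        32.50        24.5637        98.2549         491.2744
  5        32.50        22.9032       114.5162         687.0971
  6     1,032.50       678.4319     4,070.5914      28,494.1395
  Σ                    810.8010     4,449.2084      30,218.7796
P = 810.8010.
Convexity = Σ t(t+1)·PV / [P·(1+y)²] = 30,218.7796 / (810.8010 × 1.150256) = 32.40172.

32.40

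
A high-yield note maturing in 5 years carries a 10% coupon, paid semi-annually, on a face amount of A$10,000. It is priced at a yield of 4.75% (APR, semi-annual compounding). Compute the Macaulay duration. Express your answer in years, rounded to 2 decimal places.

4.16 years

Periodic yield y = 0.02375. Discount each cash flow and weight by its period:
  t   CF        PV=CF/(1+0.02375)^t    t·PV
  1       500.00       488.4005       488.4005
  2       500.00       477.0701       954.1401
  3       500.00       466.0025     1,398.0075
  4       500.00       455.1917     1,820.7668
  5       500.00       444.6317     2,223.1585
  6       500.00       434.3167     2,605.9001
  7       500.00       424.2410     2,969.6867
  8       500.00       414.3990     3,315.1919
  9       500.00       404.7853     3,643.0680
  10   10,500.00     8,303.2889    83,032.8895
  Σ                 12,312.3274   102,451.2099
Price P = Σ PV = 12,312.3274.
Macaulay duration = Σ(t·PV) / P = 102,451.2099 / 12,312.3274 = 8.32103 half-year periods.
In years: 8.32103 / 2 = 4.16051 years.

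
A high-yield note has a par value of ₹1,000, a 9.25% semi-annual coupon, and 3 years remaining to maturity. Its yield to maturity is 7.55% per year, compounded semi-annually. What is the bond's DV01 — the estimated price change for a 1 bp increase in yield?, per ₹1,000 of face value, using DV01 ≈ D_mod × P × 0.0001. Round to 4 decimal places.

Periodic yield y = 0.03775.
  t   CF        PV=CF/(1+0.03775)^t    t·PV
  1        46.25        44.5676        44.5676
  2        46.25        42.9463        85.8927
  3        46.25        41.3841       124.1523
  4        46.25        39.8787       159.5147
  5        46.25        38.4280       192.1401
  6     1,046.25       837.6817     5,026.0901
  Σ                  1,044.8864     5,632.3575
P = 1,044.8864; D_Mac = 5.39040 half-year periods = 2.69520 yrs; D_mod = 2.59716 yrs.
DV01 ≈ 2.59716 × 1,044.8864 × 0.0001 = 0.271374.

₹0.2714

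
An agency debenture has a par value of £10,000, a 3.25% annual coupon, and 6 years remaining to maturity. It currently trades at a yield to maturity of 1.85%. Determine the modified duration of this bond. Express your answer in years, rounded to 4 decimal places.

5.4658 years

Periodic yield y = 0.0185. First find Macaulay duration:
  t   CF        PV=CF/(1+0.0185)^t    t·PV
  1       325.00       319.0967       319.0967
  2       325.00       313.3006       626.6013
  3       325.00       307.6099       922.8296
  4       325.00       302.0225     1,208.0898
  5       325.00       296.5365     1,482.6826
  6    10,325.00     9,249.6193    55,497.7161
  Σ                 10,788.1855    60,057.0161
P = 10,788.1855; Macaulay duration = 60,057.0161 / 10,788.1855 = 5.56692 years.
Modified duration = D_Mac / (1 + y) = 5.56692 / 1.0185 = 5.46581 years.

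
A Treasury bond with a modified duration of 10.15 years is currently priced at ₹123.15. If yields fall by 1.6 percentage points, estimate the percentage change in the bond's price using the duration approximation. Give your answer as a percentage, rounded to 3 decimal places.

+16.240%

Duration approximation: ΔP/P ≈ -D_mod · Δy = -10.15 × (-0.016) = +0.162400.
As a percentage: +16.2400%.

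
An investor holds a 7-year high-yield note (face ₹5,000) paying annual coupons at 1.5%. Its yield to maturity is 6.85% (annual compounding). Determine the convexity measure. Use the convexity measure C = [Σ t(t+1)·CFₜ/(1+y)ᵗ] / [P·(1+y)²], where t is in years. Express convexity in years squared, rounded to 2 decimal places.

With y = 0.0685:
  t   CF        PV=CF/(1+0.0685)^t    t·PV        t(t+1)·PV
  1        75.00        70.1919        70.1919         140.3837
  2        75.00        65.6920       131.3839         394.1518
  3        75.00        61.4805       184.4416         737.7665
  4        75.00        57.5391       230.1564       1,150.7822
  5        75.00        53.8504       269.2518       1,615.5109
  6        75.00        50.3981       302.3886       2,116.7199
  7     5,075.00     3,191.6434    22,341.5038     178,732.0300
  Σ                  3,550.7953    23,529.3180     184,887.3450
P = 3,550.7953.
Convexity = Σ t(t+1)·PV / [P·(1+y)²] = 184,887.3450 / (3,550.7953 × 1.141692) = 45.60710.

45.61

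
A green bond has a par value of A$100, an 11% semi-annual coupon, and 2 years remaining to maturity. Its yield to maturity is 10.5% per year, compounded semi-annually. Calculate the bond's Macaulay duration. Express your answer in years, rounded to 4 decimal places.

1.8497 years

Periodic yield y = 0.0525. Discount each cash flow and weight by its period:
  t   CF        PV=CF/(1+0.0525)^t    t·PV
  1         5.50         5.2257         5.2257
  2         5.50         4.9650         9.9300
  3         5.50         4.7173        14.1520
  4       105.50        85.9734       343.8936
  Σ                    100.8814       373.2012
Price P = Σ PV = 100.8814.
Macaulay duration = Σ(t·PV) / P = 373.2012 / 100.8814 = 3.69941 half-year periods.
In years: 3.69941 / 2 = 1.84970 years.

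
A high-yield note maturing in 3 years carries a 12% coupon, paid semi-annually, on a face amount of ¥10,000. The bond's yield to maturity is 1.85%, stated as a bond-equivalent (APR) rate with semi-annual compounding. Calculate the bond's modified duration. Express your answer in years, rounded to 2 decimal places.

2.64 years

Periodic yield y = 0.00925. First find Macaulay duration:
  t   CF        PV=CF/(1+0.00925)^t    t·PV
  1       600.00       594.5009       594.5009
  2       600.00       589.0521     1,178.1043
  3       600.00       583.6533     1,750.9600
  4       600.00       578.3040     2,313.2161
  5       600.00       573.0037     2,865.0187
  6    10,600.00    10,030.2860    60,181.7160
  Σ                 12,948.8001    68,883.5160
P = 12,948.8001; Macaulay duration = 68,883.5160 / 12,948.8001 = 5.31968 half-year periods = 2.65984 years.
Modified duration = D_Mac / (1 + y) = 2.65984 / 1.00925 = 2.63546 years.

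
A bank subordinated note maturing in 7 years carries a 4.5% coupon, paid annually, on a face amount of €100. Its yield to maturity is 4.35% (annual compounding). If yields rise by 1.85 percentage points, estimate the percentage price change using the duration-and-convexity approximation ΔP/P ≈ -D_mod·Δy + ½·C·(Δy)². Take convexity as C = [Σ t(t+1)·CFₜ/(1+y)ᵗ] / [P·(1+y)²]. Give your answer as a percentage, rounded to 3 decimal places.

-10.184%

With y = 0.0435:
  t   CF        PV=CF/(1+0.0435)^t    t·PV        t(t+1)·PV
  1         4.50         4.3124         4.3124           8.6248
  2         4.50         4.1326         8.2653          24.7958
  3         4.50         3.9604        11.8811          47.5244
  4         4.50         3.7953        15.1811          75.9054
  5         4.50         3.6371        18.1853         109.1117
  6         4.50         3.4854        20.9126         146.3885
  7       104.50        77.5656       542.9592       4,343.6732
  Σ                    100.8888       621.6970       4,756.0239
P = 100.8888; D_Mac = 6.16220 yrs; D_mod = 5.90532 yrs; C = 43.29286.
Duration effect: -5.90532 × (+0.0185) = -0.109248
Convexity effect: 0.5 × 43.29286 × (0.0185)² = +0.0074085
ΔP/P ≈ -0.109248 + 0.0074085 = -0.101840 = -10.1840%.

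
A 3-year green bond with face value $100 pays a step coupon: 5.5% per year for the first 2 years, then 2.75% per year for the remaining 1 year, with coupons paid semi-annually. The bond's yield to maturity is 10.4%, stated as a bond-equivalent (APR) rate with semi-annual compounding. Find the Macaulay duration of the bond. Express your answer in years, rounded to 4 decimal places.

Periodic yield y = 0.052. Discount each cash flow and weight by its period:
  t   CF        PV=CF/(1+0.052)^t    t·PV
  1        2.750         2.6141         2.6141
  2        2.750         2.4849         4.9697
  3        2.750         2.3620         7.0861
  4        2.750         2.2453         8.9811
  5        1.375         1.0671         5.3357
  6      101.375        74.7888       448.7327
  Σ                     85.5622       477.7194
Price P = Σ PV = 85.5622.
Macaulay duration = Σ(t·PV) / P = 477.7194 / 85.5622 = 5.58330 half-year periods.
In years: 5.58330 / 2 = 2.79165 years.

2.7917 years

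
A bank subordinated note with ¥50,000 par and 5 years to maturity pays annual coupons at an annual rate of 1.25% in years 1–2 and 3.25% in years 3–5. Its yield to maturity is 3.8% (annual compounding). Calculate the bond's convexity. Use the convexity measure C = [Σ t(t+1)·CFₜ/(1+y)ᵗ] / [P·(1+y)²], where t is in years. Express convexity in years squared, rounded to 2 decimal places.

With y = 0.038:
  t   CF        PV=CF/(1+0.038)^t    t·PV        t(t+1)·PV
  1       625.00       602.1195       602.1195       1,204.2389
  2       625.00       580.0766     1,160.1531       3,480.4593
  3     1,625.00     1,452.9856     4,358.9567      17,435.8270
  4     1,625.00     1,399.7934     5,599.1737      27,995.8686
  5    51,625.00    42,842.3512   214,211.7560   1,285,270.5363
  Σ                 46,877.3262   225,932.1591   1,335,386.9301
P = 46,877.3262.
Convexity = Σ t(t+1)·PV / [P·(1+y)²] = 1,335,386.9301 / (46,877.3262 × 1.077444) = 26.43928.

26.44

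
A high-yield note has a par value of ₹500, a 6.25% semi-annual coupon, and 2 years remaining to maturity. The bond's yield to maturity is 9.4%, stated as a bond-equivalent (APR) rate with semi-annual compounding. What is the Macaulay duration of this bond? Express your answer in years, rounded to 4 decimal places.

1.9079 years

Periodic yield y = 0.047. Discount each cash flow and weight by its period:
  t   CF        PV=CF/(1+0.047)^t    t·PV
  1       15.625        14.9236        14.9236
  2       15.625        14.2537        28.5073
  3       15.625        13.6138        40.8415
  4      515.625       429.0889     1,716.3554
  Σ                    471.8799     1,800.6278
Price P = Σ PV = 471.8799.
Macaulay duration = Σ(t·PV) / P = 1,800.6278 / 471.8799 = 3.81586 half-year periods.
In years: 3.81586 / 2 = 1.90793 years.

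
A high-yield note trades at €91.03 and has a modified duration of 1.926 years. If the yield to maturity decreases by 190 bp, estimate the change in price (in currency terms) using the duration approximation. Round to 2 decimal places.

Duration approximation: ΔP/P ≈ -D_mod · Δy = -1.926 × (-0.019) = +0.036594.
ΔP ≈ 91.03 × (+0.036594) = +3.33115182.

+€3.33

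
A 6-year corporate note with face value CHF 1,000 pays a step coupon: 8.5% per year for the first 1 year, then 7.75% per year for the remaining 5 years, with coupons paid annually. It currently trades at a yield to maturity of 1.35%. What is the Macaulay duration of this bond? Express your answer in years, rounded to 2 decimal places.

Periodic yield y = 0.0135. Discount each cash flow and weight by its year:
  t   CF        PV=CF/(1+0.0135)^t    t·PV
  1        85.00        83.8678        83.8678
  2        77.50        75.4491       150.8982
  3        77.50        74.4441       223.3324
  4        77.50        73.4525       293.8101
  5        77.50        72.4741       362.3706
  6     1,077.50       994.2023     5,965.2138
  Σ                  1,373.8900     7,079.4928
Price P = Σ PV = 1,373.8900.
Macaulay duration = Σ(t·PV) / P = 7,079.4928 / 1,373.8900 = 5.15288 years.

5.15 years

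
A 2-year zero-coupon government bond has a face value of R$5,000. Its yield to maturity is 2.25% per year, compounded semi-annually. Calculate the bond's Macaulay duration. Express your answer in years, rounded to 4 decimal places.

2.0000 years

A zero-coupon bond has a single cash flow at maturity, so its Macaulay duration equals its maturity: 2 years.
(Equivalently: 4 semi-annual periods ÷ 2 = 2 years.)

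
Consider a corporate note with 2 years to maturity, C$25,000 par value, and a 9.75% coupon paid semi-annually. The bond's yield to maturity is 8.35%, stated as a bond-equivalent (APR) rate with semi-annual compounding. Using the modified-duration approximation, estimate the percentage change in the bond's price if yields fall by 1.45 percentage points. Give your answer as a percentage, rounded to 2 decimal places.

Periodic yield y = 0.04175. Modified duration first:
  t   CF        PV=CF/(1+0.04175)^t    t·PV
  1     1,218.75     1,169.9064     1,169.9064
  2     1,218.75     1,123.0203     2,246.0406
  3     1,218.75     1,078.0133     3,234.0398
  4    26,218.75    22,261.6805    89,046.7221
  Σ                 25,632.6205    95,696.7089
P = 25,632.6205; D_Mac = 3.73340 half-year periods = 1.86670 yrs; D_mod = 1.86670/(1+0.04175) = 1.79189 yrs.
ΔP/P ≈ -D_mod · Δy = -1.79189 × (-0.0145) = +0.025982 = +2.5982%.

+2.60%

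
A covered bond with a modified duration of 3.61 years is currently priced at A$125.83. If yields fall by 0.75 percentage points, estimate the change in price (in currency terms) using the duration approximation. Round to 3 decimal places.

+A$3.407

Duration approximation: ΔP/P ≈ -D_mod · Δy = -3.61 × (-0.0075) = +0.027075.
ΔP ≈ 125.83 × (+0.027075) = +3.40684725.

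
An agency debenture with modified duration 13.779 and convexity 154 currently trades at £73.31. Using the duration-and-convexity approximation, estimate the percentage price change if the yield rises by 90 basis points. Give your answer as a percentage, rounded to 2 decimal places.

-11.78%

Duration effect: -D_mod·Δy = -13.779 × (+0.009) = -0.124011
Convexity effect: ½·C·(Δy)² = 0.5 × 154 × (0.009)² = +0.0062370
ΔP/P ≈ -0.124011 + 0.0062370 = -0.117774
= -11.7774%.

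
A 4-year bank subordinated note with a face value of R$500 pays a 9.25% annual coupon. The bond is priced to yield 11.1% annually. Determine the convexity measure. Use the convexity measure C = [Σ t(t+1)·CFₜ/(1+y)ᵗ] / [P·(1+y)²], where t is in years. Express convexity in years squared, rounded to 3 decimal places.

13.550

With y = 0.111:
  t   CF        PV=CF/(1+0.111)^t    t·PV        t(t+1)·PV
  1        46.25        41.6292        41.6292          83.2583
  2        46.25        37.4700        74.9400         224.8200
  3        46.25        33.7264       101.1791         404.7164
  4       546.25       358.5380     1,434.1521       7,170.7604
  Σ                    471.3635     1,651.9003       7,883.5551
P = 471.3635.
Convexity = Σ t(t+1)·PV / [P·(1+y)²] = 7,883.5551 / (471.3635 × 1.234321) = 13.54996.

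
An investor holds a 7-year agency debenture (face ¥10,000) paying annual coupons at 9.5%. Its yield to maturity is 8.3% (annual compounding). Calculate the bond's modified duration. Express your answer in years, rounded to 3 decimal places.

5.051 years

Periodic yield y = 0.083. First find Macaulay duration:
  t   CF        PV=CF/(1+0.083)^t    t·PV
  1       950.00       877.1930       877.1930
  2       950.00       809.9658     1,619.9316
  3       950.00       747.8909     2,243.6726
  4       950.00       690.5733     2,762.2932
  5       950.00       637.6485     3,188.2424
  6       950.00       588.7798     3,532.6785
  7    10,950.00     6,266.3540    43,864.4777
  Σ                 10,618.4052    58,088.4890
P = 10,618.4052; Macaulay duration = 58,088.4890 / 10,618.4052 = 5.47055 years.
Modified duration = D_Mac / (1 + y) = 5.47055 / 1.083 = 5.05129 years.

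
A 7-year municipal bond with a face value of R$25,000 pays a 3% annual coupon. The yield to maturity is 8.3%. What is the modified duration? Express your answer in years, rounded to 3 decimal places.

5.812 years

Periodic yield y = 0.083. First find Macaulay duration:
  t   CF        PV=CF/(1+0.083)^t    t·PV
  1       750.00       692.5208       692.5208
  2       750.00       639.4467     1,278.8934
  3       750.00       590.4402     1,771.3205
  4       750.00       545.1894     2,180.7578
  5       750.00       503.4067     2,517.0334
  6       750.00       464.8261     2,788.9567
  7    25,750.00    14,735.9465   103,151.6257
  Σ                 18,171.7764   114,381.1083
P = 18,171.7764; Macaulay duration = 114,381.1083 / 18,171.7764 = 6.29444 years.
Modified duration = D_Mac / (1 + y) = 6.29444 / 1.083 = 5.81204 years.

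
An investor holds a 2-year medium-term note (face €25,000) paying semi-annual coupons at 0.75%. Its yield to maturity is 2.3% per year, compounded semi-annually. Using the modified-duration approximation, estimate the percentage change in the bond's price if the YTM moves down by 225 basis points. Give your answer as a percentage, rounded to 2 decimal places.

+4.42%

Periodic yield y = 0.0115. Modified duration first:
  t   CF        PV=CF/(1+0.0115)^t    t·PV
  1        93.75        92.6841        92.6841
  2        93.75        91.6304       183.2608
  3        93.75        90.5886       271.7658
  4    25,093.75    23,971.8758    95,887.5031
  Σ                 24,246.7789    96,435.2139
P = 24,246.7789; D_Mac = 3.97724 half-year periods = 1.98862 yrs; D_mod = 1.98862/(1+0.0115) = 1.96601 yrs.
ΔP/P ≈ -D_mod · Δy = -1.96601 × (-0.0225) = +0.044235 = +4.4235%.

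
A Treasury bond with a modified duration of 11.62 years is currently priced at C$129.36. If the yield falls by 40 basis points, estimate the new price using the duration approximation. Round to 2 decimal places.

Duration approximation: ΔP/P ≈ -D_mod · Δy = -11.62 × (-0.004) = +0.046480.
New price ≈ 129.36 × (1 + 0.046480) = 135.3726528.

C$135.37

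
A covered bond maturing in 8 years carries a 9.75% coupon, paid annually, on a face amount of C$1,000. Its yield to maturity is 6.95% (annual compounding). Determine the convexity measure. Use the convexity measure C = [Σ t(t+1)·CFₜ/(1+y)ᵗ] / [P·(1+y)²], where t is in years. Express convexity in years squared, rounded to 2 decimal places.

With y = 0.0695:
  t   CF        PV=CF/(1+0.0695)^t    t·PV        t(t+1)·PV
  1        97.50        91.1641        91.1641         182.3282
  2        97.50        85.2399       170.4798         511.4395
  3        97.50        79.7007       239.1022         956.4086
  4        97.50        74.5215       298.0859       1,490.4296
  5        97.50        69.6788       348.3940       2,090.3640
  6        97.50        65.1508       390.9049       2,736.3344
  7        97.50        60.9171       426.4196       3,411.3566
  8     1,097.50       641.1479     5,129.1831      46,162.6481
  Σ                  1,167.5208     7,093.7336      57,541.3091
P = 1,167.5208.
Convexity = Σ t(t+1)·PV / [P·(1+y)²] = 57,541.3091 / (1,167.5208 × 1.143830) = 43.08772.

43.09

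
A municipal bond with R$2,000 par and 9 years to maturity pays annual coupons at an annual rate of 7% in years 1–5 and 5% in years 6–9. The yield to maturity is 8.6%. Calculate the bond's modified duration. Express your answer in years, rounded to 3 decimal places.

Periodic yield y = 0.086. First find Macaulay duration:
  t   CF        PV=CF/(1+0.086)^t    t·PV
  1       140.00       128.9134       128.9134
  2       140.00       118.7048       237.4097
  3       140.00       109.3046       327.9139
  4       140.00       100.6488       402.5953
  5       140.00        92.6785       463.3924
  6       100.00        60.9566       365.7399
  7       100.00        56.1295       392.9065
  8       100.00        51.6846       413.4770
  9     2,100.00       999.4265     8,994.8386
  Σ                  1,718.4475    11,727.1868
P = 1,718.4475; Macaulay duration = 11,727.1868 / 1,718.4475 = 6.82429 years.
Modified duration = D_Mac / (1 + y) = 6.82429 / 1.086 = 6.28388 years.

6.284 years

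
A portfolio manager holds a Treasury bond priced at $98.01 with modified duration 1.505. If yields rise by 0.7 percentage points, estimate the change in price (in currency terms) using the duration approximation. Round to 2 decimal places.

Duration approximation: ΔP/P ≈ -D_mod · Δy = -1.505 × (+0.007) = -0.010535.
ΔP ≈ 98.01 × (-0.010535) = -1.03253535.

-$1.03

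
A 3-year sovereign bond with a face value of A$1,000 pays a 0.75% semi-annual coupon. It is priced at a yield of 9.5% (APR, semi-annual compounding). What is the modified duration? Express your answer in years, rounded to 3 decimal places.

Periodic yield y = 0.0475. First find Macaulay duration:
  t   CF        PV=CF/(1+0.0475)^t    t·PV
  1         3.75         3.5800         3.5800
  2         3.75         3.4176         6.8352
  3         3.75         3.2626         9.7879
  4         3.75         3.1147        12.4588
  5         3.75         2.9735        14.8673
  6     1,003.75       759.8036     4,558.8218
  Σ                    776.1520     4,606.3510
P = 776.1520; Macaulay duration = 4,606.3510 / 776.1520 = 5.93486 half-year periods = 2.96743 years.
Modified duration = D_Mac / (1 + y) = 2.96743 / 1.0475 = 2.83287 years.

2.833 years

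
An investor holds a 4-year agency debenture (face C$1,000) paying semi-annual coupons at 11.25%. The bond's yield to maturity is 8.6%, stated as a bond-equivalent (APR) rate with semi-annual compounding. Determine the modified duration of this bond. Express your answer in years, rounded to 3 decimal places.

3.222 years

Periodic yield y = 0.043. First find Macaulay duration:
  t   CF        PV=CF/(1+0.043)^t    t·PV
  1        56.25        53.9310        53.9310
  2        56.25        51.7075       103.4151
  3        56.25        49.5758       148.7274
  4        56.25        47.5319       190.1277
  5        56.25        45.5723       227.8615
  6        56.25        43.6935       262.1609
  7        56.25        41.8921       293.2449
  8     1,056.25       754.2099     6,033.6796
  Σ                  1,088.1141     7,313.1479
P = 1,088.1141; Macaulay duration = 7,313.1479 / 1,088.1141 = 6.72094 half-year periods = 3.36047 years.
Modified duration = D_Mac / (1 + y) = 3.36047 / 1.043 = 3.22193 years.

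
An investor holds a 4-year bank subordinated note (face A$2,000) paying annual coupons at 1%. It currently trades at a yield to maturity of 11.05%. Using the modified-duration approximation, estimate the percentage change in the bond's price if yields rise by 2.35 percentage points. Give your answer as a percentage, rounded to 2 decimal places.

Periodic yield y = 0.1105. Modified duration first:
  t   CF        PV=CF/(1+0.1105)^t    t·PV
  1        20.00        18.0099        18.0099
  2        20.00        16.2178        32.4357
  3        20.00        14.6041        43.8123
  4     2,020.00     1,328.2417     5,312.9669
  Σ                  1,377.0735     5,407.2247
P = 1,377.0735; D_Mac = 3.92661 yrs; D_mod = 3.92661/(1+0.1105) = 3.53589 yrs.
ΔP/P ≈ -D_mod · Δy = -3.53589 × (+0.0235) = -0.083093 = -8.3093%.

-8.31%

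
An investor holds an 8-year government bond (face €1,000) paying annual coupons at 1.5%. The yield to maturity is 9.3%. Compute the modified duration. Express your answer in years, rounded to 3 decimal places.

Periodic yield y = 0.093. First find Macaulay duration:
  t   CF        PV=CF/(1+0.093)^t    t·PV
  1        15.00        13.7237        13.7237
  2        15.00        12.5560        25.1120
  3        15.00        11.4876        34.4629
  4        15.00        10.5102        42.0408
  5        15.00         9.6159        48.0796
  6        15.00         8.7977        52.7863
  7        15.00         8.0492        56.3441
  8     1,015.00       498.3159     3,986.5272
  Σ                    573.0562     4,259.0765
P = 573.0562; Macaulay duration = 4,259.0765 / 573.0562 = 7.43221 years.
Modified duration = D_Mac / (1 + y) = 7.43221 / 1.093 = 6.79983 years.

6.800 years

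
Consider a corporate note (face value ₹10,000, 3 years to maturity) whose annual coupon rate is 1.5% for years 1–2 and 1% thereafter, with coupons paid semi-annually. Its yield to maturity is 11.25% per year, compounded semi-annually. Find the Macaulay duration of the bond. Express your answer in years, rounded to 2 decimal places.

2.94 years

Periodic yield y = 0.05625. Discount each cash flow and weight by its period:
  t   CF        PV=CF/(1+0.05625)^t    t·PV
  1        75.00        71.0059        71.0059
  2        75.00        67.2245       134.4491
  3        75.00        63.6445       190.9336
  4        75.00        60.2552       241.0207
  5        50.00        38.0309       190.1544
  6    10,050.00     7,237.1193    43,422.7156
  Σ                  7,537.2803    44,250.2793
Price P = Σ PV = 7,537.2803.
Macaulay duration = Σ(t·PV) / P = 44,250.2793 / 7,537.2803 = 5.87085 half-year periods.
In years: 5.87085 / 2 = 2.93543 years.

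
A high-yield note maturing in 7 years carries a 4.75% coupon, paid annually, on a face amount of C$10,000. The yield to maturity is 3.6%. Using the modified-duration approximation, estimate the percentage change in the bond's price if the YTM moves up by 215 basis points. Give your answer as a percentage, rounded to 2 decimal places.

-12.76%

Periodic yield y = 0.036. Modified duration first:
  t   CF        PV=CF/(1+0.036)^t    t·PV
  1       475.00       458.4942       458.4942
  2       475.00       442.5620       885.1240
  3       475.00       427.1834     1,281.5501
  4       475.00       412.3392     1,649.3567
  5       475.00       398.0108     1,990.0539
  6       475.00       384.1803     2,305.0817
  7    10,475.00     8,177.7860    57,244.5023
  Σ                 10,700.5558    65,814.1629
P = 10,700.5558; D_Mac = 6.15054 yrs; D_mod = 6.15054/(1+0.036) = 5.93681 yrs.
ΔP/P ≈ -D_mod · Δy = -5.93681 × (+0.0215) = -0.127641 = -12.7641%.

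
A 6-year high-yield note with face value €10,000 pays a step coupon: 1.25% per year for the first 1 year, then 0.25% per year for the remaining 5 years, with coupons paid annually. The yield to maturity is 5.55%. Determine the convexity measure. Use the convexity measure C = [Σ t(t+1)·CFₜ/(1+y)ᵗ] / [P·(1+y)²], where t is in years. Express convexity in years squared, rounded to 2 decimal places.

36.87

With y = 0.0555:
  t   CF        PV=CF/(1+0.0555)^t    t·PV        t(t+1)·PV
  1       125.00       118.4273       118.4273         236.8546
  2        25.00        22.4400        44.8801         134.6402
  3        25.00        21.2601        63.7803         255.1212
  4        25.00        20.1422        80.5688         402.8441
  5        25.00        19.0831        95.4155         572.4929
  6    10,025.00     7,249.9491    43,499.6944     304,497.8607
  Σ                  7,451.3018    43,902.7664     306,099.8137
P = 7,451.3018.
Convexity = Σ t(t+1)·PV / [P·(1+y)²] = 306,099.8137 / (7,451.3018 × 1.114080) = 36.87351.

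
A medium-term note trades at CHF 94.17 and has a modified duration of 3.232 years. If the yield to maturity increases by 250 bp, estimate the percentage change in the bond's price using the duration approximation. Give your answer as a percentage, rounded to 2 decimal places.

-8.08%

Duration approximation: ΔP/P ≈ -D_mod · Δy = -3.232 × (+0.025) = -0.080800.
As a percentage: -8.0800%.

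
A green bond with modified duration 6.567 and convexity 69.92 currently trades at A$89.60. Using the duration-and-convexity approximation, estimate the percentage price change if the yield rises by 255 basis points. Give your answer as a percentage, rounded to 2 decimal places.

-14.47%

Duration effect: -D_mod·Δy = -6.567 × (+0.0255) = -0.1674585
Convexity effect: ½·C·(Δy)² = 0.5 × 69.92 × (0.0255)² = +0.02273274
ΔP/P ≈ -0.1674585 + 0.02273274 = -0.14472576
= -14.472576%.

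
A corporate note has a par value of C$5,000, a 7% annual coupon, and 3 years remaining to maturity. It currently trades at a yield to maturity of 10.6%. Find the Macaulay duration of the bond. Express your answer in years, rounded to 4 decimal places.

2.7983 years

Periodic yield y = 0.106. Discount each cash flow and weight by its year:
  t   CF        PV=CF/(1+0.106)^t    t·PV
  1       350.00       316.4557       316.4557
  2       350.00       286.1263       572.2526
  3     5,350.00     3,954.4711    11,863.4132
  Σ                  4,557.0531    12,752.1215
Price P = Σ PV = 4,557.0531.
Macaulay duration = Σ(t·PV) / P = 12,752.1215 / 4,557.0531 = 2.79833 years.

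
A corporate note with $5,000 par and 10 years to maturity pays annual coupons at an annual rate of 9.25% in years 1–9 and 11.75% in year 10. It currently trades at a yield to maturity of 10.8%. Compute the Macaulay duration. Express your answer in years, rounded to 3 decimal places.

Periodic yield y = 0.108. Discount each cash flow and weight by its year:
  t   CF        PV=CF/(1+0.108)^t    t·PV
  1       462.50       417.4188       417.4188
  2       462.50       376.7317       753.4635
  3       462.50       340.0106     1,020.0318
  4       462.50       306.8688     1,227.4751
  5       462.50       276.9574     1,384.7869
  6       462.50       249.9615     1,499.7692
  7       462.50       225.5970     1,579.1793
  8       462.50       203.6074     1,628.8596
  9       462.50       183.7612     1,653.8511
  10    5,587.50     2,003.6411    20,036.4110
  Σ                  4,584.5556    31,201.2462
Price P = Σ PV = 4,584.5556.
Macaulay duration = Σ(t·PV) / P = 31,201.2462 / 4,584.5556 = 6.80573 years.

6.806 years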